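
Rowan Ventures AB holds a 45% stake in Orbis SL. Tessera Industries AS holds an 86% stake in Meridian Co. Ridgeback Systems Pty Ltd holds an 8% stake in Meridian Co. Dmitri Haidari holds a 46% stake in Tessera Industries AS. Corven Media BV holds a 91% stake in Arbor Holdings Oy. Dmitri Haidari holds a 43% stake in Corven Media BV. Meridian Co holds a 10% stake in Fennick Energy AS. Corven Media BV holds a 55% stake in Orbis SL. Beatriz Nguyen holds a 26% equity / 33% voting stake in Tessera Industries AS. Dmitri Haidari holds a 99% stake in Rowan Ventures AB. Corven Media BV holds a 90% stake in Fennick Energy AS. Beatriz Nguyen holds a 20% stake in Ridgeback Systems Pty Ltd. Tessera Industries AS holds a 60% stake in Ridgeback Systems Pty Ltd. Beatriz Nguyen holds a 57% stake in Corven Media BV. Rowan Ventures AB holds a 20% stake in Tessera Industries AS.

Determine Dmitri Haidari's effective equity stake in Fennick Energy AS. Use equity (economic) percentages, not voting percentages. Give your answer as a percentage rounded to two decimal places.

44.67%

Dmitri reaches Fennick along 5 paths.
Via Tessera → Ridgeback → Meridian: 46% × 60% × 8% × 10% = 0.2208%.
Via Rowan → Tessera → Ridgeback → Meridian: 99% × 20% × 60% × 8% × 10% = 0.09504%.
Via Tessera → Meridian: 46% × 86% × 10% = 3.956%.
Via Rowan → Tessera → Meridian: 99% × 20% × 86% × 10% = 1.7028%.
Via Corven: 43% × 90% = 38.7%.
Total: 0.2208% + 0.09504% + 3.956% + 1.7028% + 38.7% = 44.67464%.
Rounded: 44.67%.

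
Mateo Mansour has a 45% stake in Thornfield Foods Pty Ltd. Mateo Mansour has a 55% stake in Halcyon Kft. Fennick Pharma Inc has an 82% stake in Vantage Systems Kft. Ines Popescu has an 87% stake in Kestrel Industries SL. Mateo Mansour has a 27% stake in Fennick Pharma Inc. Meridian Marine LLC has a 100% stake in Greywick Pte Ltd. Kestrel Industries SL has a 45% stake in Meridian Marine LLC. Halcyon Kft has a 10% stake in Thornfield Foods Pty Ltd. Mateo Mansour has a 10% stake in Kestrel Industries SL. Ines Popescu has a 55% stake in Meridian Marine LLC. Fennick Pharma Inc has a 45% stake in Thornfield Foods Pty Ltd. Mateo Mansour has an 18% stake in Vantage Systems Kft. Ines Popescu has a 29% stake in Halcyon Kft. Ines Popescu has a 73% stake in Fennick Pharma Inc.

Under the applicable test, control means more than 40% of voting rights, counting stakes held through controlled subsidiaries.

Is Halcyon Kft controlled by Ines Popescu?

No

Ines holds 73% of Fennick, so Ines controls Fennick.
Ines holds 87% of Kestrel, so Ines controls Kestrel.
Fennick holds 82% of Vantage, so Ines controls Vantage.
Ines and Kestrel together hold 55% + 45% = 100% of Meridian, so Ines controls Meridian.
Meridian holds 100% of Greywick, so Ines controls Greywick.
Fennick holds 45% of Thornfield, so Ines controls Thornfield.
In Halcyon, Ines's side holds only 29%, not > 40%.
So Ines does not control Halcyon.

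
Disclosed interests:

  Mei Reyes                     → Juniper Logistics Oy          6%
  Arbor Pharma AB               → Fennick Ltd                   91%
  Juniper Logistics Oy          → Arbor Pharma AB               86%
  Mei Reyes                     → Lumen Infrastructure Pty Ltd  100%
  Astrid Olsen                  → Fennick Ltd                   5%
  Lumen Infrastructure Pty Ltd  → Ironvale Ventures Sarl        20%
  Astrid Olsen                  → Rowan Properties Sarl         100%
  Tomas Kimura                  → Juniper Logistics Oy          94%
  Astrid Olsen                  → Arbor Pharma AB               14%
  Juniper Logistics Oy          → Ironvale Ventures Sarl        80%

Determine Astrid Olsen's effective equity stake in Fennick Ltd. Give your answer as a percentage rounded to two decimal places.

Astrid reaches Fennick along 2 paths.
Via Arbor: 14% × 91% = 12.74%.
Direct stake: 5% = 5%.
Total: 12.74% + 5% = 17.74%.

17.74%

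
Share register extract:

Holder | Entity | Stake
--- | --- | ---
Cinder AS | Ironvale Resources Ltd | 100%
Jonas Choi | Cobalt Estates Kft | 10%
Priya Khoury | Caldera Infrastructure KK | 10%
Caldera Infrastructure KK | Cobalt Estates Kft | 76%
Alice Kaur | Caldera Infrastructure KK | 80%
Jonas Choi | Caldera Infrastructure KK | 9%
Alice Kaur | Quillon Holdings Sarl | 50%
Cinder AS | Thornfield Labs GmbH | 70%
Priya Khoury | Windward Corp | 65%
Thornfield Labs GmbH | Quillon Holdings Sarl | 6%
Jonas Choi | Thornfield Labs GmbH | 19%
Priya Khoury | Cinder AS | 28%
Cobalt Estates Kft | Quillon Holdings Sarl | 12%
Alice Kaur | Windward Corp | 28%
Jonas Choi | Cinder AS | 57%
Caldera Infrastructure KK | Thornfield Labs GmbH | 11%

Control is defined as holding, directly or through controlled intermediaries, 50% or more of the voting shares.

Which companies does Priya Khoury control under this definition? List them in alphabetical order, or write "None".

Priya holds 65% of Windward, so Priya controls Windward.
No other company's threshold is met.

Windward Corp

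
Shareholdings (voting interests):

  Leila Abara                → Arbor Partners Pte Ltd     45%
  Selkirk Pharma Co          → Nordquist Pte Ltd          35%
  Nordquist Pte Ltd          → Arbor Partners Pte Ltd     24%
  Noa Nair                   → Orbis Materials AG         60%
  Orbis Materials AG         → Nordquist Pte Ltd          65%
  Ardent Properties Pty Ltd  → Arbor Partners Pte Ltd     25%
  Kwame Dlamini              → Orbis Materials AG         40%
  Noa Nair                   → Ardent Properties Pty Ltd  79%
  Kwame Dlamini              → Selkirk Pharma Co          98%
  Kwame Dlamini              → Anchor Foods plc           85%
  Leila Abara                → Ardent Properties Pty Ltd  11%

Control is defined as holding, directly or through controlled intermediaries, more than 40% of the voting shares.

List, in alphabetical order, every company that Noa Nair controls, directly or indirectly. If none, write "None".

Arbor Partners Pte Ltd, Ardent Properties Pty Ltd, Nordquist Pte Ltd, Orbis Materials AG

Noa holds 60% of Orbis, so Noa controls Orbis.
Noa holds 79% of Ardent, so Noa controls Ardent.
Orbis holds 65% of Nordquist, so Noa controls Nordquist.
Ardent and Nordquist together hold 25% + 24% = 49% of Arbor, so Noa controls Arbor.
No other company's threshold is met.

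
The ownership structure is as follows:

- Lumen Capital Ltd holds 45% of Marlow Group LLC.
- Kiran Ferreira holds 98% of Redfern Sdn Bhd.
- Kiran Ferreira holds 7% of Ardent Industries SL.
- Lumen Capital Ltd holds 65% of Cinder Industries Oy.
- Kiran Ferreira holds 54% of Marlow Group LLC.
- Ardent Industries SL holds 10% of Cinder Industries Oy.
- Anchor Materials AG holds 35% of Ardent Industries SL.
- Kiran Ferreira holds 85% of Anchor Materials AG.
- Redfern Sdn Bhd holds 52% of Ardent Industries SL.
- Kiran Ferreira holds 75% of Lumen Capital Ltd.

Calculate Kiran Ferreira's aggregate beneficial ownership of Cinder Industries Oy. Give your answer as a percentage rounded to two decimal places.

Kiran reaches Cinder along 4 paths.
Via Lumen: 75% × 65% = 48.75%.
Via Ardent: 7% × 10% = 0.7%.
Via Redfern → Ardent: 98% × 52% × 10% = 5.096%.
Via Anchor → Ardent: 85% × 35% × 10% = 2.975%.
Total: 48.75% + 0.7% + 5.096% + 2.975% = 57.521%.
Rounded: 57.52%.

57.52%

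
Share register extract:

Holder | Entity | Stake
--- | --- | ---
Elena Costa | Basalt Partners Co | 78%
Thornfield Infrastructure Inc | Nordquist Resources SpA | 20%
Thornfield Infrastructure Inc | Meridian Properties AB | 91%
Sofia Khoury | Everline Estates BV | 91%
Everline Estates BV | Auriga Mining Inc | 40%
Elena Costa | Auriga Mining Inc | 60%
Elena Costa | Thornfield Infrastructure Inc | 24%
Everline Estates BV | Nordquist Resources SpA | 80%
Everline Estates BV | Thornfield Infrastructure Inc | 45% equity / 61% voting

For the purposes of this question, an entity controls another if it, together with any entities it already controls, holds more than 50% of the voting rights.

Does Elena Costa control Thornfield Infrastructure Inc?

Elena holds 78% of Basalt, so Elena controls Basalt.
Elena holds 60% of Auriga, so Elena controls Auriga.
In Thornfield, Elena's side holds only 24%, not > 50%.
So Elena does not control Thornfield.

No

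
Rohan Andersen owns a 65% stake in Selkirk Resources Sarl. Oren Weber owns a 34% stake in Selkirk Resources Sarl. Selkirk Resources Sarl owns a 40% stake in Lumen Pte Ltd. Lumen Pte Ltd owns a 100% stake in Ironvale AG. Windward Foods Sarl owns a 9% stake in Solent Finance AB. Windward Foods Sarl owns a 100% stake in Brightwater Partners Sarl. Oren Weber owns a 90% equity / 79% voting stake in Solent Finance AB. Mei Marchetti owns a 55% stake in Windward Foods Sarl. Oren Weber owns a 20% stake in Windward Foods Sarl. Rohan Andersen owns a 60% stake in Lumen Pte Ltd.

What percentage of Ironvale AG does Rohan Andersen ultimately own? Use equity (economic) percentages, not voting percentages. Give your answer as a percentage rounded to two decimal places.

Rohan reaches Ironvale along 2 paths.
Via Lumen: 60% × 100% = 60%.
Via Selkirk → Lumen: 65% × 40% × 100% = 26%.
Total: 60% + 26% = 86%.
Rounded: 86.00%.

86.00%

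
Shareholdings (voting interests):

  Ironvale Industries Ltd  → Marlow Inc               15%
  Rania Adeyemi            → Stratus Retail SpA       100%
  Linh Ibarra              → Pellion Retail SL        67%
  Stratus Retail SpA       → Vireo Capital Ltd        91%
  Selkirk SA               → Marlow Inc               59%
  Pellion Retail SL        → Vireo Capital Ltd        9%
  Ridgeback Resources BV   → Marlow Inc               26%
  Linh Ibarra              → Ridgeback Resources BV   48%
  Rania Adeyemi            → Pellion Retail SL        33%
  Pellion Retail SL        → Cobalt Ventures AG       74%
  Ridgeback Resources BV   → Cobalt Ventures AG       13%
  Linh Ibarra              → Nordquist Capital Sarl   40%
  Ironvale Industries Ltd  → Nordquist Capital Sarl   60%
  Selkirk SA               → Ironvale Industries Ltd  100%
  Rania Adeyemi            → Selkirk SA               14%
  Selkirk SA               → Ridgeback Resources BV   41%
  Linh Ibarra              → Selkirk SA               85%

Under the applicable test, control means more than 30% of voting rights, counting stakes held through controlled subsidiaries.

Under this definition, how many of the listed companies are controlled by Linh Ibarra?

Linh holds 67% of Pellion, so Linh controls Pellion.
Linh holds 85% of Selkirk, so Linh controls Selkirk.
Linh and Selkirk together hold 48% + 41% = 89% of Ridgeback, so Linh controls Ridgeback.
Selkirk holds 100% of Ironvale, so Linh controls Ironvale.
Ironvale and Selkirk and Ridgeback together hold 15% + 59% + 26% = 100% of Marlow, so Linh controls Marlow.
Ridgeback and Pellion together hold 13% + 74% = 87% of Cobalt, so Linh controls Cobalt.
Linh and Ironvale together hold 40% + 60% = 100% of Nordquist, so Linh controls Nordquist.
No other company's threshold is met.
Linh controls 7 companies.

7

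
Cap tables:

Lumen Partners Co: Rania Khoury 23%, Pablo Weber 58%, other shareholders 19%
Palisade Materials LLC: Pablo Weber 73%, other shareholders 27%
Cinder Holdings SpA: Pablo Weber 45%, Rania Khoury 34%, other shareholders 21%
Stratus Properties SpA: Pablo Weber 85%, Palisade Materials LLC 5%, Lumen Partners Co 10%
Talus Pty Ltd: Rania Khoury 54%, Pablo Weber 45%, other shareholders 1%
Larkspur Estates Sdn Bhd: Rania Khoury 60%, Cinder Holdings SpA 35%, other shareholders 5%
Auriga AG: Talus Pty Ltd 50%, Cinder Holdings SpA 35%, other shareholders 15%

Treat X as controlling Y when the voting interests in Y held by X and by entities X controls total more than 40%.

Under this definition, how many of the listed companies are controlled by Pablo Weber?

Pablo holds 58% of Lumen, so Pablo controls Lumen.
Pablo holds 73% of Palisade, so Pablo controls Palisade.
Pablo holds 45% of Cinder, so Pablo controls Cinder.
Pablo and Palisade and Lumen together hold 85% + 5% + 10% = 100% of Stratus, so Pablo controls Stratus.
Pablo holds 45% of Talus, so Pablo controls Talus.
Talus and Cinder together hold 50% + 35% = 85% of Auriga, so Pablo controls Auriga.
No other company's threshold is met.
Pablo controls 6 companies.

6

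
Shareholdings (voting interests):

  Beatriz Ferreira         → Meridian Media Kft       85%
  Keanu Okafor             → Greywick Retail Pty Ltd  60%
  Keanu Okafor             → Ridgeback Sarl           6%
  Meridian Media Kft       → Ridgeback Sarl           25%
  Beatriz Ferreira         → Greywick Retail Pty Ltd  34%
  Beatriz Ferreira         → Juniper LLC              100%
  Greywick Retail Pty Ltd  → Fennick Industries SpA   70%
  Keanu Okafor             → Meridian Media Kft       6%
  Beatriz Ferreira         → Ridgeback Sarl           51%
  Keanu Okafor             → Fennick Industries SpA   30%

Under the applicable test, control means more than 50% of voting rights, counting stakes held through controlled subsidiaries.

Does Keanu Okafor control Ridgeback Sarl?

Keanu holds 60% of Greywick, so Keanu controls Greywick.
Keanu and Greywick together hold 30% + 70% = 100% of Fennick, so Keanu controls Fennick.
In Ridgeback, Keanu's side holds only 6%, not > 50%.
So Keanu does not control Ridgeback.

No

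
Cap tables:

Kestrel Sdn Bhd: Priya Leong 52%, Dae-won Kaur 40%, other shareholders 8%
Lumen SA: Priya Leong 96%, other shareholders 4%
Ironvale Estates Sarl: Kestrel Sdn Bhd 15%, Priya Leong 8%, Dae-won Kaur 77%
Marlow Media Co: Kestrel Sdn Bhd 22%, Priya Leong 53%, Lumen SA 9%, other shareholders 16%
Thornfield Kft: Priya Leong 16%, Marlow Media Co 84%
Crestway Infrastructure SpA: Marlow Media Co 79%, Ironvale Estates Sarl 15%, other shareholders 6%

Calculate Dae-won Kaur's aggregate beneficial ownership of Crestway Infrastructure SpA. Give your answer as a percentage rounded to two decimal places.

Dae-won reaches Crestway along 3 paths.
Via Kestrel → Marlow: 40% × 22% × 79% = 6.952%.
Via Kestrel → Ironvale: 40% × 15% × 15% = 0.9%.
Via Ironvale: 77% × 15% = 11.55%.
Total: 6.952% + 0.9% + 11.55% = 19.402%.
Rounded: 19.40%.

19.40%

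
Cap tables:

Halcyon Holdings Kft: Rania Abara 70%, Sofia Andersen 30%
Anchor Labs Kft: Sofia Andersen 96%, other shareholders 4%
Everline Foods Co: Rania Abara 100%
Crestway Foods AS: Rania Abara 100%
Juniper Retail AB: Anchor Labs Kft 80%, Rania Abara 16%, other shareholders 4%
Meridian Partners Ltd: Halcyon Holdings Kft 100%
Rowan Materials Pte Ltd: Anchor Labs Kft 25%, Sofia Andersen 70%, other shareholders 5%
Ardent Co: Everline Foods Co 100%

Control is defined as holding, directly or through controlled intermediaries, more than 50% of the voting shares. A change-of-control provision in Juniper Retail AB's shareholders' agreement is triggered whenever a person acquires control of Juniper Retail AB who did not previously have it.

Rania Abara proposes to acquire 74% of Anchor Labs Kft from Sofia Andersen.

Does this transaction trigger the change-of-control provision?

The purchase adds only to Rania's holdings (Sofia's stake shrinks), so Rania is the only person who could newly come to control Juniper.
Rania holds 70% of Halcyon, so Rania controls Halcyon.
Rania holds 100% of Everline, so Rania controls Everline.
Rania holds 100% of Crestway, so Rania controls Crestway.
Halcyon holds 100% of Meridian, so Rania controls Meridian.
Everline holds 100% of Ardent, so Rania controls Ardent.
In Juniper, Rania's side holds only 16%, not > 50%.
So before the transaction, Rania does not control Juniper.
After the purchase, Rania holds 74% of Anchor directly, and Sofia's stake falls to 22%.
Rania holds 74% of Anchor, so Rania controls Anchor.
Anchor and Rania together hold 80% + 16% = 96% of Juniper, so Rania controls Juniper.
Rania did not control Juniper before and does after, so the clause is triggered.

Yes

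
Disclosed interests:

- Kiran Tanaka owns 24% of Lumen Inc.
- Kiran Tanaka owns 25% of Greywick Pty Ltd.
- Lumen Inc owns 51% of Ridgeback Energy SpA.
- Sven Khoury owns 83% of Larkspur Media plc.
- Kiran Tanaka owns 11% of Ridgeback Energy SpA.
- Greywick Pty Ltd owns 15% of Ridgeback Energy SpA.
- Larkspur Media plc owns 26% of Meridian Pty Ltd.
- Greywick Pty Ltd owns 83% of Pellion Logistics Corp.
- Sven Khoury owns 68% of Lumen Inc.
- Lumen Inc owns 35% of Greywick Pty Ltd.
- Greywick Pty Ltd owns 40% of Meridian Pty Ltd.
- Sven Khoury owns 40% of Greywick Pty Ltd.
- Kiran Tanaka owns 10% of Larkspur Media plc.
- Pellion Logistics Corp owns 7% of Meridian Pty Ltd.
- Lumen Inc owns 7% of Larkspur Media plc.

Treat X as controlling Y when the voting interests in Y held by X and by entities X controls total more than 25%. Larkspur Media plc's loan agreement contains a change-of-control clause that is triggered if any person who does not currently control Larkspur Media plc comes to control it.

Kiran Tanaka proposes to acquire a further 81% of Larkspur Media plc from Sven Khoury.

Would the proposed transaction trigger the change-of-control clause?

Yes

The purchase adds only to Kiran's holdings (Sven's stake shrinks), so Kiran is the only person who could newly come to control Larkspur.
Kiran's largest direct stake is 25% in Greywick, which does not meet the threshold, so Kiran controls no company.
In Larkspur, Kiran's side holds only 10%, not > 25%.
So before the transaction, Kiran does not control Larkspur.
After the purchase, Kiran's direct stake in Larkspur rises to 10% + 81% = 91%, and Sven's stake falls to 2%.
Kiran holds 91% of Larkspur, so Kiran controls Larkspur.
Kiran did not control Larkspur before and does after, so the clause is triggered.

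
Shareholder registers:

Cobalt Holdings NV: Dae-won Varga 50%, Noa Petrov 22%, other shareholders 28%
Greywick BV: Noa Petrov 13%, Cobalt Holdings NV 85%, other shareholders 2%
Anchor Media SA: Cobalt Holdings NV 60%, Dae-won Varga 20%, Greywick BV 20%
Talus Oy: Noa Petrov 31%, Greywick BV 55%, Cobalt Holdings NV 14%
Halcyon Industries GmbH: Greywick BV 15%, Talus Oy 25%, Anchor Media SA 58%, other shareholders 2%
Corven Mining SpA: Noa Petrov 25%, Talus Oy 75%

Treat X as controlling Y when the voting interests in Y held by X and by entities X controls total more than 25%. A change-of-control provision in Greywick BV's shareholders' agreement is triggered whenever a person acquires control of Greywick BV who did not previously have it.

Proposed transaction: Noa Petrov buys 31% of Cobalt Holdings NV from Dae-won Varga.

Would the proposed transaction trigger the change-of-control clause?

Yes

The purchase adds only to Noa's holdings (Dae-won's stake shrinks), so Noa is the only person who could newly come to control Greywick.
Noa holds 31% of Talus, so Noa controls Talus.
Noa and Talus together hold 25% + 75% = 100% of Corven, so Noa controls Corven.
In Greywick, Noa's side holds only 13%, not > 25%.
So before the transaction, Noa does not control Greywick.
After the purchase, Noa's direct stake in Cobalt rises to 22% + 31% = 53%, and Dae-won's stake falls to 19%.
Noa holds 53% of Cobalt, so Noa controls Cobalt.
Noa and Cobalt together hold 13% + 85% = 98% of Greywick, so Noa controls Greywick.
Noa did not control Greywick before and does after, so the clause is triggered.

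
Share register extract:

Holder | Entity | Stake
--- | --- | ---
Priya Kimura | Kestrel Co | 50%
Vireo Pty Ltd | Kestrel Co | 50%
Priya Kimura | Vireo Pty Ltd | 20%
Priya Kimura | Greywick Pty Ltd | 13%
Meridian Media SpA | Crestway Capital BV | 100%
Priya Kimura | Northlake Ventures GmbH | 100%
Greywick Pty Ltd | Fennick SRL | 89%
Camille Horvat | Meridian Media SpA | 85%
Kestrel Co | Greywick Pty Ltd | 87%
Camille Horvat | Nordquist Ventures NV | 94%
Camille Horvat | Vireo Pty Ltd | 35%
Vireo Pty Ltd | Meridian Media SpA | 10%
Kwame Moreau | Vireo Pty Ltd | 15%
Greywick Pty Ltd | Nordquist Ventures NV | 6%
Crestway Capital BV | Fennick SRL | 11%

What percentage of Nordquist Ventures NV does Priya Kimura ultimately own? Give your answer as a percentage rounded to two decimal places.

3.91%

Priya reaches Nordquist along 3 paths.
Via Greywick: 13% × 6% = 0.78%.
Via Vireo → Kestrel → Greywick: 20% × 50% × 87% × 6% = 0.522%.
Via Kestrel → Greywick: 50% × 87% × 6% = 2.61%.
Total: 0.78% + 0.522% + 2.61% = 3.912%.
Rounded: 3.91%.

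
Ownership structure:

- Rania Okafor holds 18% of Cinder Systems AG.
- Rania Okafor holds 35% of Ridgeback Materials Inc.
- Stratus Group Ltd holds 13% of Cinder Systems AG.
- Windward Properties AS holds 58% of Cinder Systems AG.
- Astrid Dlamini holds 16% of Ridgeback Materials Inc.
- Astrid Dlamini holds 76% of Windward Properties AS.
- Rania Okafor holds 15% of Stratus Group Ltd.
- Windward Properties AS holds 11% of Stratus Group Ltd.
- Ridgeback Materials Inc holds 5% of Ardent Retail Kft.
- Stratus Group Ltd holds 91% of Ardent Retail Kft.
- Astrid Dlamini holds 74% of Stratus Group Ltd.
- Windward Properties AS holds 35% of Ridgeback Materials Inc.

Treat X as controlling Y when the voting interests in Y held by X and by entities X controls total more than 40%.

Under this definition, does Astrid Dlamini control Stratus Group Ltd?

Yes

Astrid holds 76% of Windward, so Astrid controls Windward.
Windward and Astrid together hold 11% + 74% = 85% of Stratus, so Astrid controls Stratus.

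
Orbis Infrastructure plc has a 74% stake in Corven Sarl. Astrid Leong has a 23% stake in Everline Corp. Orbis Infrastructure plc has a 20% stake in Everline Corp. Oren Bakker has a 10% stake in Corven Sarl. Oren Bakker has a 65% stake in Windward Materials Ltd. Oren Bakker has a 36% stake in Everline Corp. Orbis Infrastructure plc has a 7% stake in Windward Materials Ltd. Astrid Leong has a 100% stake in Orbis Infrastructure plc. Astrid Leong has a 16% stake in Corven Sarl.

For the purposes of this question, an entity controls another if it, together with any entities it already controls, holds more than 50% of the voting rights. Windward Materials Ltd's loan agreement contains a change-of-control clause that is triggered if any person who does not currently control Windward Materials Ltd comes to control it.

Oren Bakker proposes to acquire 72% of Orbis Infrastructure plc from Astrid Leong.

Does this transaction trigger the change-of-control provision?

No

The purchase adds only to Oren's holdings (Astrid's stake shrinks), so Oren is the only person who could newly come to control Windward.
Oren holds 65% of Windward, so Oren controls Windward.
So Oren already controls Windward before the transaction.
After the purchase, Oren holds 72% of Orbis directly, and Astrid's stake falls to 28%.
Oren controlled Windward already, so this is not a new person acquiring control; every other person's position is unchanged or reduced.
No new person acquires control, so the clause is not triggered.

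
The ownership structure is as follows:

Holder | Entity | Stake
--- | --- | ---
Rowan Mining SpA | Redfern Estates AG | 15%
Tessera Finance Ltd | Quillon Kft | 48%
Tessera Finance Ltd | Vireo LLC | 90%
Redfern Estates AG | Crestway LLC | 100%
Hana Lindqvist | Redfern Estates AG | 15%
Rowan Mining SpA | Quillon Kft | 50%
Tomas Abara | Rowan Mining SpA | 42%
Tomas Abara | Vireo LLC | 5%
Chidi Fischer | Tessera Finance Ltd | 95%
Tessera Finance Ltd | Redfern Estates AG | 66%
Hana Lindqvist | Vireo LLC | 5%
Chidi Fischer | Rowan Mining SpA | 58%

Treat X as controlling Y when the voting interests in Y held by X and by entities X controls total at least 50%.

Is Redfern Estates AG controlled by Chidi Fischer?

Chidi holds 58% of Rowan, so Chidi controls Rowan.
Chidi holds 95% of Tessera, so Chidi controls Tessera.
Rowan and Tessera together hold 15% + 66% = 81% of Redfern, so Chidi controls Redfern.

Yes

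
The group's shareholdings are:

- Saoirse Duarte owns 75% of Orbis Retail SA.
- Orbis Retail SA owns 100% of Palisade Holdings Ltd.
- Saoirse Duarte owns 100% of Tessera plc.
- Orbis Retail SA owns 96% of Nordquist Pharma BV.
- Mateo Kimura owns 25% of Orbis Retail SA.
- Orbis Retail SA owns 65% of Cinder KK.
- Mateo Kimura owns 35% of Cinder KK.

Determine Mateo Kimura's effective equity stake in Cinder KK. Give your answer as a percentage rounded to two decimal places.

51.25%

Mateo reaches Cinder along 2 paths.
Via Orbis: 25% × 65% = 16.25%.
Direct stake: 35% = 35%.
Total: 16.25% + 35% = 51.25%.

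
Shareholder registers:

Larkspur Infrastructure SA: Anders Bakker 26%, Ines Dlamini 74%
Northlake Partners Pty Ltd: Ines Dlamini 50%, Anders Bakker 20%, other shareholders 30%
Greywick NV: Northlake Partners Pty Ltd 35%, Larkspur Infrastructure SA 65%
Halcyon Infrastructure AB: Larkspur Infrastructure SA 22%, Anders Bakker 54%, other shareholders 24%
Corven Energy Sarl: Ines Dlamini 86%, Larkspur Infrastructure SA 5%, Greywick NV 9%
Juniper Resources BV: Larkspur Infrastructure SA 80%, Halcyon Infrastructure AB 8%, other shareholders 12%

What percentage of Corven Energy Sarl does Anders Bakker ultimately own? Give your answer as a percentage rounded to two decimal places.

Anders reaches Corven along 3 paths.
Via Larkspur: 26% × 5% = 1.3%.
Via Northlake → Greywick: 20% × 35% × 9% = 0.63%.
Via Larkspur → Greywick: 26% × 65% × 9% = 1.521%.
Total: 1.3% + 0.63% + 1.521% = 3.451%.
Rounded: 3.45%.

3.45%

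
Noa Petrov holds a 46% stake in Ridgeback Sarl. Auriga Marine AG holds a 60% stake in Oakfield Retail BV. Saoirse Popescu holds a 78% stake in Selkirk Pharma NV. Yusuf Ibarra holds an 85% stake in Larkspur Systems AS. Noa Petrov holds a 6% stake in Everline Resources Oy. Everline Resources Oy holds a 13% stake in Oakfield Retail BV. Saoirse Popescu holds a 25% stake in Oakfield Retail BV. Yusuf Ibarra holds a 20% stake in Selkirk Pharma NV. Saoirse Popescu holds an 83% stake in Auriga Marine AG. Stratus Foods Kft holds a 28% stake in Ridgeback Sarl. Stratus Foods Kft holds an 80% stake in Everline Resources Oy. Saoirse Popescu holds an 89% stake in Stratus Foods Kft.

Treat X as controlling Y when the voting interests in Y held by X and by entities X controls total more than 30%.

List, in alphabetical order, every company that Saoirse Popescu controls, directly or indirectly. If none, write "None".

Saoirse holds 83% of Auriga, so Saoirse controls Auriga.
Saoirse holds 89% of Stratus, so Saoirse controls Stratus.
Stratus holds 80% of Everline, so Saoirse controls Everline.
Saoirse holds 78% of Selkirk, so Saoirse controls Selkirk.
Everline and Saoirse and Auriga together hold 13% + 25% + 60% = 98% of Oakfield, so Saoirse controls Oakfield.
No other company's threshold is met.

Auriga Marine AG, Everline Resources Oy, Oakfield Retail BV, Selkirk Pharma NV, Stratus Foods Kft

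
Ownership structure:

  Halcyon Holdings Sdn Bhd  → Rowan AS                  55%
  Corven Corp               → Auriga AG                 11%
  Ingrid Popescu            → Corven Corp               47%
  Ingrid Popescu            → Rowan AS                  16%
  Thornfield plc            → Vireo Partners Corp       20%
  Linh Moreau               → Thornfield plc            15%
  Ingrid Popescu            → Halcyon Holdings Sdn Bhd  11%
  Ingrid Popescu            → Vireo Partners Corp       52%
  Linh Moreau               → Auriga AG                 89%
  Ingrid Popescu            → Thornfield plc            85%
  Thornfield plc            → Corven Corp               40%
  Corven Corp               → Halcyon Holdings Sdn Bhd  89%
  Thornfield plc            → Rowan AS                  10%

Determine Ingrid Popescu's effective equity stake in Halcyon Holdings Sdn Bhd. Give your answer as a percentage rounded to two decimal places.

83.09%

Ingrid reaches Halcyon along 3 paths.
Via Thornfield → Corven: 85% × 40% × 89% = 30.26%.
Via Corven: 47% × 89% = 41.83%.
Direct stake: 11% = 11%.
Total: 30.26% + 41.83% + 11% = 83.09%.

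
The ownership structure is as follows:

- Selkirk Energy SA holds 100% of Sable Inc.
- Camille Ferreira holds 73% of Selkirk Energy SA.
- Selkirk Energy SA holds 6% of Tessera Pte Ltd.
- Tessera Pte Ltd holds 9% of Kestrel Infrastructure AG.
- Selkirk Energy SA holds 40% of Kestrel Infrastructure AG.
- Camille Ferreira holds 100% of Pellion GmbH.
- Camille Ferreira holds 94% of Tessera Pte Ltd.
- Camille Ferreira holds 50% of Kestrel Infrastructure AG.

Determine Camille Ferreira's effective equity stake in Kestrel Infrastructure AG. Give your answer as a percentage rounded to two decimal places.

88.05%

Camille reaches Kestrel along 4 paths.
Via Selkirk: 73% × 40% = 29.2%.
Via Selkirk → Tessera: 73% × 6% × 9% = 0.3942%.
Via Tessera: 94% × 9% = 8.46%.
Direct stake: 50% = 50%.
Total: 29.2% + 0.3942% + 8.46% + 50% = 88.0542%.
Rounded: 88.05%.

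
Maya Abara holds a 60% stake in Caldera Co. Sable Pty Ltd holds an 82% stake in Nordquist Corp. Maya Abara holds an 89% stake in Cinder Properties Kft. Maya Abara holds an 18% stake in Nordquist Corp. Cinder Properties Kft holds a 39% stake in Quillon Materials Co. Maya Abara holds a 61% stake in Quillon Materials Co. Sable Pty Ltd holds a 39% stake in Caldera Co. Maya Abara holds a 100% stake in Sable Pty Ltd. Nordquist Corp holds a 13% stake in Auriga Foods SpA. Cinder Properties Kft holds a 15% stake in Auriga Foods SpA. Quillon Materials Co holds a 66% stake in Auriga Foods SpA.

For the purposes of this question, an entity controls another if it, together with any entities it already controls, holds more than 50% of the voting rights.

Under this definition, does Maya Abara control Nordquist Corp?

Maya holds 100% of Sable, so Maya controls Sable.
Sable and Maya together hold 82% + 18% = 100% of Nordquist, so Maya controls Nordquist.

Yes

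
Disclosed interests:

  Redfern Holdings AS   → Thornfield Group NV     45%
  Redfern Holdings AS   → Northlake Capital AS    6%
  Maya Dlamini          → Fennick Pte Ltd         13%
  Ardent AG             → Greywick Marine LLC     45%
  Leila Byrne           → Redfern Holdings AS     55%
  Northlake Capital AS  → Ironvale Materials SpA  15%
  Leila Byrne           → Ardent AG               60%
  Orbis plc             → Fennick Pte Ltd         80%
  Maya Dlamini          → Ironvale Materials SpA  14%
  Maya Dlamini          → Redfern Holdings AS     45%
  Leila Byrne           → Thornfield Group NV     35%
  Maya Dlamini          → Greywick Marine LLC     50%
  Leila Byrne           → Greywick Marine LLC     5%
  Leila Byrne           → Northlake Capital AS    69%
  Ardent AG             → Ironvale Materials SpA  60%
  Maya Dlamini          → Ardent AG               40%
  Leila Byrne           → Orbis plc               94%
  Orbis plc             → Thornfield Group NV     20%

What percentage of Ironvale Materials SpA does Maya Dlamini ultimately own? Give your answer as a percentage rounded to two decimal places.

38.41%

Maya reaches Ironvale along 3 paths.
Direct stake: 14% = 14%.
Via Ardent: 40% × 60% = 24%.
Via Redfern → Northlake: 45% × 6% × 15% = 0.405%.
Total: 14% + 24% + 0.405% = 38.405%.
Rounded: 38.41%.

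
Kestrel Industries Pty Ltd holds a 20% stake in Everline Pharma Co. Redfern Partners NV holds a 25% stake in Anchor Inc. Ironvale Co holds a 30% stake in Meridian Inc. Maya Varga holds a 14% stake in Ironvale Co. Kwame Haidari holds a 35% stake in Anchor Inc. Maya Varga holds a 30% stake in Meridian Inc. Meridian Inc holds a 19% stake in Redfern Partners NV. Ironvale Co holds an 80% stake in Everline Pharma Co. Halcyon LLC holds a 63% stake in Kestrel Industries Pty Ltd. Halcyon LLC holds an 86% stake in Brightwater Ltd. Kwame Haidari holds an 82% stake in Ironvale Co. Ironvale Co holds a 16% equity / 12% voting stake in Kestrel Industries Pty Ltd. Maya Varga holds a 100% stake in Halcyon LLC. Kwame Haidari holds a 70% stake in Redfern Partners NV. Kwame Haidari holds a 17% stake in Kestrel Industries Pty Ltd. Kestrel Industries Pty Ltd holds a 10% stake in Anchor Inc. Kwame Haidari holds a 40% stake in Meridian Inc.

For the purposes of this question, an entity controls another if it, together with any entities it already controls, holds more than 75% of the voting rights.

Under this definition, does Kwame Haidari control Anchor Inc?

No

Kwame holds 82% of Ironvale, so Kwame controls Ironvale.
Ironvale holds 80% of Everline, so Kwame controls Everline.
In Anchor, Kwame's side holds only 35%, not > 75%.
So Kwame does not control Anchor.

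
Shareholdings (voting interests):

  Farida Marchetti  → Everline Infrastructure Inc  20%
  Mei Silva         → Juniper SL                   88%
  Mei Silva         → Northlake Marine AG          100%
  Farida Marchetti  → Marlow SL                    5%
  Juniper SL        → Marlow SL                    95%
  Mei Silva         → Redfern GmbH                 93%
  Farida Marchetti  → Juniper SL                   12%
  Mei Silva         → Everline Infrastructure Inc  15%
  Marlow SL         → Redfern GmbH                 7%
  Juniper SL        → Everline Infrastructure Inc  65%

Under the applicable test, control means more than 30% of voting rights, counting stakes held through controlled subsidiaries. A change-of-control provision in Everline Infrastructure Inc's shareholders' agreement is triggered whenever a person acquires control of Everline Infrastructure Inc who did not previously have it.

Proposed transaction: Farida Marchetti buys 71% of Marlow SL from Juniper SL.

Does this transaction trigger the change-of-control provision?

The purchase adds only to Farida's holdings (Juniper's stake shrinks), so Farida is the only person who could newly come to control Everline.
Farida's largest direct stake is 20% in Everline, which does not meet the threshold, so Farida controls no company.
In Everline, Farida's side holds only 20%, not > 30%.
So before the transaction, Farida does not control Everline.
After the purchase, Farida's direct stake in Marlow rises to 5% + 71% = 76%, and Juniper's stake falls to 24%.
Farida holds 76% of Marlow, so Farida controls Marlow.
After the transaction, Farida's side holds 20% of Everline, not > 30%, so Farida still does not control Everline.
No new person acquires control, so the clause is not triggered.

No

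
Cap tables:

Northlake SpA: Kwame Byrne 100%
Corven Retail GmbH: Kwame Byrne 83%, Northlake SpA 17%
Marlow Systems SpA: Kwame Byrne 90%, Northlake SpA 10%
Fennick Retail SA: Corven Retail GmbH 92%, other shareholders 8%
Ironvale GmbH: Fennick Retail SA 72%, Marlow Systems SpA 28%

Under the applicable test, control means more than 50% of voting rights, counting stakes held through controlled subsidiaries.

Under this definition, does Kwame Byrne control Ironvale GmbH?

Yes

Kwame holds 100% of Northlake, so Kwame controls Northlake.
Kwame and Northlake together hold 90% + 10% = 100% of Marlow, so Kwame controls Marlow.
Kwame and Northlake together hold 83% + 17% = 100% of Corven, so Kwame controls Corven.
Corven holds 92% of Fennick, so Kwame controls Fennick.
Fennick and Marlow together hold 72% + 28% = 100% of Ironvale, so Kwame controls Ironvale.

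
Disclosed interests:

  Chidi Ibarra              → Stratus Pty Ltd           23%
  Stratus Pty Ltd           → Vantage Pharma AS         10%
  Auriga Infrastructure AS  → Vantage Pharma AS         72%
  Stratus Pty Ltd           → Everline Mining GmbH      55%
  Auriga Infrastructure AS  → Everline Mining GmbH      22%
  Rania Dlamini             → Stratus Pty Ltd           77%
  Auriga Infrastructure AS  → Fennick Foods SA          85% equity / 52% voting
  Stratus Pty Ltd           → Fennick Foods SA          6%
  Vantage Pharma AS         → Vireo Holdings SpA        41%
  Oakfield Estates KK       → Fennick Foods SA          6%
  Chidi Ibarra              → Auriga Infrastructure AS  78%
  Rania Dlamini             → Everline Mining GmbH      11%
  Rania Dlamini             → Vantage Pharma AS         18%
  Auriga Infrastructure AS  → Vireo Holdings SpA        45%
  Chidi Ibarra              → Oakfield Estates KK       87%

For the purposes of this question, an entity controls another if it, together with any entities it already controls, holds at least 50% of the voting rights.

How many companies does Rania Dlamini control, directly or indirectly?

Rania holds 77% of Stratus, so Rania controls Stratus.
Stratus and Rania together hold 55% + 11% = 66% of Everline, so Rania controls Everline.
No other company's threshold is met.
Rania controls 2 companies.

2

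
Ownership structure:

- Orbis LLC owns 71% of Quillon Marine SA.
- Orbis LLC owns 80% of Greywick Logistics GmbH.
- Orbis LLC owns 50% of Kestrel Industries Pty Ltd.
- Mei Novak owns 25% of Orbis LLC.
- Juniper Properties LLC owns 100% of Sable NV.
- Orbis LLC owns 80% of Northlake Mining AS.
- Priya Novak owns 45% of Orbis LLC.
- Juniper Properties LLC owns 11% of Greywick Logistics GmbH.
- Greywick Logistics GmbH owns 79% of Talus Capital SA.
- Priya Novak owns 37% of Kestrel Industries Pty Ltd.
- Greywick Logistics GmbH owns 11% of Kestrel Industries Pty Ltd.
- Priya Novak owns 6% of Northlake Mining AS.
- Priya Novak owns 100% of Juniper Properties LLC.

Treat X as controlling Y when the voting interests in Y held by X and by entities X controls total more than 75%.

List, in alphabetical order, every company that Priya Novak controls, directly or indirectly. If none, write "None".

Juniper Properties LLC, Sable NV

Priya holds 100% of Juniper, so Priya controls Juniper.
Juniper holds 100% of Sable, so Priya controls Sable.
No other company's threshold is met.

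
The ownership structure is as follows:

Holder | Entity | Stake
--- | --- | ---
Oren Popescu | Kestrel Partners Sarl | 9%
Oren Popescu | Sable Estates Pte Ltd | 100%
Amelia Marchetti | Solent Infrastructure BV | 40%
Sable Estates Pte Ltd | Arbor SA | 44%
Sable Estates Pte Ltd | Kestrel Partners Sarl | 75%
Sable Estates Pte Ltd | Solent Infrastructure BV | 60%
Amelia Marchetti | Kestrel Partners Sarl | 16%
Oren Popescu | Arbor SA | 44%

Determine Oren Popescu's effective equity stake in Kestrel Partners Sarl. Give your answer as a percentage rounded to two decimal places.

Oren reaches Kestrel along 2 paths.
Direct stake: 9% = 9%.
Via Sable: 100% × 75% = 75%.
Total: 9% + 75% = 84%.
Rounded: 84.00%.

84.00%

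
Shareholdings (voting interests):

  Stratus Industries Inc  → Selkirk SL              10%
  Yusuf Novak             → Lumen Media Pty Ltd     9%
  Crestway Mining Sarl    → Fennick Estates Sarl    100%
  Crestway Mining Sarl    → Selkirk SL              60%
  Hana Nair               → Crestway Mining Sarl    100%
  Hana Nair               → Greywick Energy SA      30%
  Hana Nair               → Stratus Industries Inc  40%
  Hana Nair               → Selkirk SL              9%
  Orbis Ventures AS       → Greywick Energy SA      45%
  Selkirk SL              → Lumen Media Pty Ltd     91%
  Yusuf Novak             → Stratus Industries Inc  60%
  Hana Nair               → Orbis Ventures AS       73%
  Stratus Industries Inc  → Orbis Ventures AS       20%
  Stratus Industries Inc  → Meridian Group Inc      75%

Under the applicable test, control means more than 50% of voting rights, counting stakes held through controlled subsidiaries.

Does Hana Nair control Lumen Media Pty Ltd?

Yes

Hana holds 100% of Crestway, so Hana controls Crestway.
Hana and Crestway together hold 9% + 60% = 69% of Selkirk, so Hana controls Selkirk.
Selkirk holds 91% of Lumen, so Hana controls Lumen.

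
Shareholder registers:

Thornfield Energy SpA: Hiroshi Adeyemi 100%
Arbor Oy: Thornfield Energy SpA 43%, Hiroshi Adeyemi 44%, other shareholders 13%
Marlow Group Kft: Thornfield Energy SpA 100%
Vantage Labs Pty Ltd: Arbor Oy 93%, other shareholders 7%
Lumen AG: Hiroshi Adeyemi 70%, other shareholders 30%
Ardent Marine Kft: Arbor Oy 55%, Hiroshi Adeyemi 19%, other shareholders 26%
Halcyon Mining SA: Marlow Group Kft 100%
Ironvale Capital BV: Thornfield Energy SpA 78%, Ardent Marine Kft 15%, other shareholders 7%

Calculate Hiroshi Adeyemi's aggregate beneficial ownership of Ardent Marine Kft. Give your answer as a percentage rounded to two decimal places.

Hiroshi reaches Ardent along 3 paths.
Via Thornfield → Arbor: 100% × 43% × 55% = 23.65%.
Via Arbor: 44% × 55% = 24.2%.
Direct stake: 19% = 19%.
Total: 23.65% + 24.2% + 19% = 66.85%.

66.85%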